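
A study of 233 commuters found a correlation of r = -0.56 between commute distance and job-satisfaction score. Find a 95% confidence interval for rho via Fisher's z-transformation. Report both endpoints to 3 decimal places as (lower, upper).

Fisher z: z_r = atanh(r) = ½·ln((1+(-0.56))/(1−(-0.56))) = -0.632833
SE(z) = 1/√(n−3) = 1/√230 = 0.065938
95% ⇒ z* = 1.960; margin = 1.960·0.065938 = 0.129238
CI on z-scale: (-0.762071, -0.503595)
Back-transform: tanh(-0.762071) = -0.642295, tanh(-0.503595) = -0.464940

(-0.642, -0.465)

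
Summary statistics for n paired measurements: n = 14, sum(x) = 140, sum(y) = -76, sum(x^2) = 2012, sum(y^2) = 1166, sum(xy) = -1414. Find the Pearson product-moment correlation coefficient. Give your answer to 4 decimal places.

-0.9631

S_xy = nΣxy − ΣxΣy = 14·(-1414) − 140·(-76) = -19796 − (-10640) = -9156
S_xx = nΣx² − (Σx)² = 14·2012 − 140² = 28168 − 19600 = 8568
S_yy = nΣy² − (Σy)² = 14·1166 − (-76)² = 16324 − 5776 = 10548
r = S_xy / √(S_xx·S_yy) = -9156 / √(8568·10548) = -9156 / √90375264 = -9156 / 9506.5906 = -0.9631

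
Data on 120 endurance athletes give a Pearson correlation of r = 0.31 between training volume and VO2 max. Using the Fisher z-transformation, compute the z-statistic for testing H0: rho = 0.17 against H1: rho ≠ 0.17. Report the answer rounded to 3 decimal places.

1.610

Fisher z: atanh(0.31) = 0.320545, atanh(0.17) = 0.171667
z = (z_r − z_0)·√(n−3) = (0.320545 − 0.171667)·√117 = 0.148878 · 10.816654 = 1.610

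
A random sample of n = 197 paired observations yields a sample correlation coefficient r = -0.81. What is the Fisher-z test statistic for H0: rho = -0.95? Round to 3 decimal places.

Fisher z: atanh(-0.81) = -1.127029, atanh(-0.95) = -1.831781
z = (z_r − z_0)·√(n−3) = (-1.127029 − (-1.831781))·√194 = 0.704752 · 13.928388 = 9.816

9.816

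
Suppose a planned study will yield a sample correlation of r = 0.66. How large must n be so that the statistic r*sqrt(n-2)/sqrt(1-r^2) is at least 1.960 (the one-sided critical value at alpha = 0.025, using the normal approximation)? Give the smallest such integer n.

r√(n−2)/√(1−r²) ≥ 1.960  ⇔  n−2 ≥ (1.960)²·(1−r²)/r²
(1−r²)/r² = (1−0.4356)/0.4356 = 1.2957
n ≥ 2 + 3.8416·1.2957 = 2 + 4.9776 = 6.9776
⌈6.9776⌉ = 7

7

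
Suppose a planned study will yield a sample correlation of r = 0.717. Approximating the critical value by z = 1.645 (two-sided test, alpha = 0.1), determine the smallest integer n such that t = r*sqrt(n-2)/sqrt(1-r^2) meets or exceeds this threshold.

Need r·√(n−2)/√(1−r²) ≥ 1.645
√(n−2) ≥ 1.645·√(1−0.514089) / 0.717 = 1.645·0.697073 / 0.717 = 1.5993
n−2 ≥ 2.5578  ⇒  n ≥ 4.5578
Smallest integer n = 5

5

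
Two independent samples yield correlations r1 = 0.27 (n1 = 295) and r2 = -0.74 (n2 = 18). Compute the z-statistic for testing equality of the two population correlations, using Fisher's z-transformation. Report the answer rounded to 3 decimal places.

4.636

Fisher z-transforms: z1 = atanh(0.27) = 0.276864, z2 = atanh(-0.74) = -0.950479; difference d = 1.227343
Var(d) = 1/292 + 1/15 = 0.0034247 + 0.0666667 = 0.0700914
z = d/√Var(d) = 1.227343 / √0.0700914 = 1.227343 / 0.264748 = 4.636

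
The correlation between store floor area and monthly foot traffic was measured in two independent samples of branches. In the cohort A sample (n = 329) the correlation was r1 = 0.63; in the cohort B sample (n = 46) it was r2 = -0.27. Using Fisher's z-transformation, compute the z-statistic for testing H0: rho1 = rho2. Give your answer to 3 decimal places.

Fisher z-transforms: z1 = atanh(0.63) = 0.741416, z2 = atanh(-0.27) = -0.276864; difference d = 1.018280
Var(d) = 1/326 + 1/43 = 0.0030675 + 0.0232558 = 0.0263233
z = d/√Var(d) = 1.018280 / √0.0263233 = 1.018280 / 0.162245 = 6.276

6.276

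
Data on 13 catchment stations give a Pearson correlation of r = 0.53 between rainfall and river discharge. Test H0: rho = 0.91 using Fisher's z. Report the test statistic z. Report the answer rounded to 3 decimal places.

-2.964

z_r = atanh(0.53) = 0.590145,  z_0 = atanh(0.91) = 1.527524
SE = 1/√(n−3) = 1/√10 = 0.316228
z = (z_r − z_0)/SE = (0.590145 − 1.527524) / 0.316228 = -0.937379 / 0.316228 = -2.964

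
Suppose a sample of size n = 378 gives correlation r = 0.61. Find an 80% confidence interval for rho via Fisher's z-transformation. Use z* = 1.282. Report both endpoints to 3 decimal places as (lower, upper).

(0.567, 0.650)

Fisher z: z_r = atanh(r) = ½·ln((1+0.61)/(1−0.61)) = 0.708921
SE(z) = 1/√(n−3) = 1/√375 = 0.051640
80% ⇒ z* = 1.282; margin = 1.282·0.051640 = 0.066202
CI on z-scale: (0.642719, 0.775123)
Back-transform: tanh(0.642719) = 0.566748, tanh(0.775123) = 0.649899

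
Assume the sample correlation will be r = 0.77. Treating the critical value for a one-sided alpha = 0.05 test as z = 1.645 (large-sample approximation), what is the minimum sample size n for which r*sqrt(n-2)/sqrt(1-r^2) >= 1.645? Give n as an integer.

4

r√(n−2)/√(1−r²) ≥ 1.645  ⇔  n−2 ≥ (1.645)²·(1−r²)/r²
(1−r²)/r² = (1−0.5929)/0.5929 = 0.6866
n ≥ 2 + 2.706025·0.6866 = 2 + 1.8580 = 3.8580
⌈3.8580⌉ = 4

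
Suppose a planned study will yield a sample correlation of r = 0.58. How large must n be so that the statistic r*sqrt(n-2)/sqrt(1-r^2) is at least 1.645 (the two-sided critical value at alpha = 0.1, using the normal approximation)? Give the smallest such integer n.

8

Need r·√(n−2)/√(1−r²) ≥ 1.645
√(n−2) ≥ 1.645·√(1−0.3364) / 0.58 = 1.645·0.814616 / 0.58 = 2.3104
n−2 ≥ 5.3379  ⇒  n ≥ 7.3379
Smallest integer n = 8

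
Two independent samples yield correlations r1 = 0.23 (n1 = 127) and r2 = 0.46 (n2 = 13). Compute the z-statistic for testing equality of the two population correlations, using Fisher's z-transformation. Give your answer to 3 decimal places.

-0.800

Fisher z-transforms: z1 = atanh(0.23) = 0.234189, z2 = atanh(0.46) = 0.497311; difference d = -0.263122
Var(d) = 1/124 + 1/10 = 0.0080645 + 0.1000000 = 0.1080645
z = d/√Var(d) = -0.263122 / √0.1080645 = -0.263122 / 0.328732 = -0.800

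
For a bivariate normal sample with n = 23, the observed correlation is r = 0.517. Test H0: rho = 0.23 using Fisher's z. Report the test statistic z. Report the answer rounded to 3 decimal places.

z_r = atanh(0.517) = 0.572237,  z_0 = atanh(0.23) = 0.234189
SE = 1/√(n−3) = 1/√20 = 0.223607
z = (z_r − z_0)/SE = (0.572237 − 0.234189) / 0.223607 = 0.338048 / 0.223607 = 1.512

1.512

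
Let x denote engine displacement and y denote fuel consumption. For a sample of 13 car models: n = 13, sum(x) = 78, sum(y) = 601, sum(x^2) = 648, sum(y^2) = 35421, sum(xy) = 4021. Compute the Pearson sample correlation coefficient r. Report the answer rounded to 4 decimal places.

0.3540

S_xy = nΣxy − ΣxΣy = 13·4021 − 78·601 = 52273 − 46878 = 5395
S_xx = nΣx² − (Σx)² = 13·648 − 78² = 8424 − 6084 = 2340
S_yy = nΣy² − (Σy)² = 13·35421 − 601² = 460473 − 361201 = 99272
r = S_xy / √(S_xx·S_yy) = 5395 / √(2340·99272) = 5395 / √232296480 = 5395 / 15241.2755 = 0.3540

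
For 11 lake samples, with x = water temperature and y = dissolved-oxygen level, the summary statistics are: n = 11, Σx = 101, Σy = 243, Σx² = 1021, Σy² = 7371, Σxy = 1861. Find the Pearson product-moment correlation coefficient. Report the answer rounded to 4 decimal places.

Numerator: nΣxy − (Σx)(Σy) = 11·1861 − (101)(243) = -4072
Denominator: √[(nΣx²−(Σx)²)(nΣy²−(Σy)²)]
  nΣx²−(Σx)² = 11·1021 − 10201 = 1030;  nΣy²−(Σy)² = 11·7371 − 59049 = 22032
  √(1030·22032) = √22692960 = 4763.7128
r = -4072 / 4763.7128 = -0.8548

-0.8548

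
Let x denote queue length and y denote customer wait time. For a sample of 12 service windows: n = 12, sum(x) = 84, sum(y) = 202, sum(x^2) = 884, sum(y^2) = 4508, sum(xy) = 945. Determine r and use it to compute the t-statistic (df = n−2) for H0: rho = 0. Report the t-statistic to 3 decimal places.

Numerator: nΣxy − (Σx)(Σy) = 12·945 − (84)(202) = -5628
Denominator: √[(nΣx²−(Σx)²)(nΣy²−(Σy)²)]
  nΣx²−(Σx)² = 12·884 − 7056 = 3552;  nΣy²−(Σy)² = 12·4508 − 40804 = 13292
  √(3552·13292) = √47213184 = 6871.1851
r = -5628 / 6871.1851 = -0.8191
t = r·√(n−2)/√(1−r²) = -0.8191·√10 / √(1−0.670925) = -2.590222 / 0.573651 = -4.515

-4.515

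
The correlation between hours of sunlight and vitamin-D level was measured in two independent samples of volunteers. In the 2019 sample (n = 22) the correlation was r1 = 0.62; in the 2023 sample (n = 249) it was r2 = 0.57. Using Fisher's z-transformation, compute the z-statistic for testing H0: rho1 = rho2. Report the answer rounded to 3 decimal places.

0.325

z1 = atanh(0.62) = 0.725005,  z2 = atanh(0.57) = 0.647523
SE = √(1/(n1−3) + 1/(n2−3)) = √(1/19 + 1/246) = √(0.0526316 + 0.0040650) = √0.0566966 = 0.238110
z = (z1 − z2)/SE = (0.725005 − 0.647523) / 0.238110 = 0.077482 / 0.238110 = 0.325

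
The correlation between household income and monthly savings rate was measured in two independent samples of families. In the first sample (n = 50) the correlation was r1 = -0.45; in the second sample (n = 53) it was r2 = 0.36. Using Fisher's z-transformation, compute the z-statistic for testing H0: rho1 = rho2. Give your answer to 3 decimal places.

-4.241

Fisher z-transforms: z1 = atanh(-0.45) = -0.484700, z2 = atanh(0.36) = 0.376886; difference d = -0.861586
Var(d) = 1/47 + 1/50 = 0.0212766 + 0.0200000 = 0.0412766
z = d/√Var(d) = -0.861586 / √0.0412766 = -0.861586 / 0.203166 = -4.241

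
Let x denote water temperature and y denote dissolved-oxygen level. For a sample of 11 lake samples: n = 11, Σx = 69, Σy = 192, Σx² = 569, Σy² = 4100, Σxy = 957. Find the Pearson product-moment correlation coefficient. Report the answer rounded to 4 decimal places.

-0.7747

Numerator: nΣxy − (Σx)(Σy) = 11·957 − (69)(192) = -2721
Denominator: √[(nΣx²−(Σx)²)(nΣy²−(Σy)²)]
  nΣx²−(Σx)² = 11·569 − 4761 = 1498;  nΣy²−(Σy)² = 11·4100 − 36864 = 8236
  √(1498·8236) = √12337528 = 3512.4817
r = -2721 / 3512.4817 = -0.7747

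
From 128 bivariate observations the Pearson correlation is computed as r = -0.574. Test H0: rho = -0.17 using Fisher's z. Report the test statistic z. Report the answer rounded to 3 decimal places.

z_r = atanh(-0.574) = -0.653468,  z_0 = atanh(-0.17) = -0.171667
SE = 1/√(n−3) = 1/√125 = 0.089443
z = (z_r − z_0)/SE = (-0.653468 − (-0.171667)) / 0.089443 = -0.481801 / 0.089443 = -5.387

-5.387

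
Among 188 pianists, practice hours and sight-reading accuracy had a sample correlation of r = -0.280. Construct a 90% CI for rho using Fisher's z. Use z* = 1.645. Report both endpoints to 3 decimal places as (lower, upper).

(-0.387, -0.165)

Fisher z: z_r = atanh(r) = ½·ln((1+(-0.280))/(1−(-0.280))) = -0.287682
SE(z) = 1/√(n−3) = 1/√185 = 0.073521
90% ⇒ z* = 1.645; margin = 1.645·0.073521 = 0.120942
CI on z-scale: (-0.408624, -0.166740)
Back-transform: tanh(-0.408624) = -0.387304, tanh(-0.166740) = -0.165212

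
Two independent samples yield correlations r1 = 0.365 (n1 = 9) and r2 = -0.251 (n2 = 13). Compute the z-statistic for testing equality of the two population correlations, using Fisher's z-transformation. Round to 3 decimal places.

1.238

Fisher z-transforms: z1 = atanh(0.365) = 0.382642, z2 = atanh(-0.251) = -0.256480; difference d = 0.639122
Var(d) = 1/6 + 1/10 = 0.1666667 + 0.1000000 = 0.2666667
z = d/√Var(d) = 0.639122 / √0.2666667 = 0.639122 / 0.516398 = 1.238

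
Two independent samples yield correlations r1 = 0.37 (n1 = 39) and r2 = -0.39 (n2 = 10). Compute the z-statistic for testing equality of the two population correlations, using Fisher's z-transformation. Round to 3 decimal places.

1.937

z1 = atanh(0.37) = 0.388423,  z2 = atanh(-0.39) = -0.411800
SE = √(1/(n1−3) + 1/(n2−3)) = √(1/36 + 1/7) = √(0.0277778 + 0.1428571) = √0.1706349 = 0.413080
z = (z1 − z2)/SE = (0.388423 − (-0.411800)) / 0.413080 = 0.800223 / 0.413080 = 1.937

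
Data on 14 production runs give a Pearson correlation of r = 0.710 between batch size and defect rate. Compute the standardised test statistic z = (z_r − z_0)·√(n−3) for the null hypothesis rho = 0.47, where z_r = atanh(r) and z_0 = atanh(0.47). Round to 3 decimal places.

1.251

Fisher z: atanh(0.710) = 0.887184, atanh(0.47) = 0.510070
z = (z_r − z_0)·√(n−3) = (0.887184 − 0.510070)·√11 = 0.377114 · 3.316625 = 1.251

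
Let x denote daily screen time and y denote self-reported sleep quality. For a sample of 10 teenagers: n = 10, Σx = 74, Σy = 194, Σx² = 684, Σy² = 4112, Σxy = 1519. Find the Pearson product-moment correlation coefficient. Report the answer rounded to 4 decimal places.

S_xy = nΣxy − ΣxΣy = 10·1519 − 74·194 = 15190 − 14356 = 834
S_xx = nΣx² − (Σx)² = 10·684 − 74² = 6840 − 5476 = 1364
S_yy = nΣy² − (Σy)² = 10·4112 − 194² = 41120 − 37636 = 3484
r = S_xy / √(S_xx·S_yy) = 834 / √(1364·3484) = 834 / √4752176 = 834 / 2179.9486 = 0.3826

0.3826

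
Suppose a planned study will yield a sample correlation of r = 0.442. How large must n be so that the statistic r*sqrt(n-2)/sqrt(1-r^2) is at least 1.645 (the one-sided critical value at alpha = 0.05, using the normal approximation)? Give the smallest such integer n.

14

Need r·√(n−2)/√(1−r²) ≥ 1.645
√(n−2) ≥ 1.645·√(1−0.195364) / 0.442 = 1.645·0.897015 / 0.442 = 3.3384
n−2 ≥ 11.1449  ⇒  n ≥ 13.1449
Smallest integer n = 14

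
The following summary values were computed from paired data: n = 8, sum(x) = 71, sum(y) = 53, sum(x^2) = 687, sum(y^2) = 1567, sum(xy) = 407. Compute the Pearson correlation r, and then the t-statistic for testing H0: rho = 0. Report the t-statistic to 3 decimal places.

-0.608

Numerator: nΣxy − (Σx)(Σy) = 8·407 − (71)(53) = -507
Denominator: √[(nΣx²−(Σx)²)(nΣy²−(Σy)²)]
  nΣx²−(Σx)² = 8·687 − 5041 = 455;  nΣy²−(Σy)² = 8·1567 − 2809 = 9727
  √(455·9727) = √4425785 = 2103.7550
r = -507 / 2103.7550 = -0.2410
t = r·√(n−2)/√(1−r²) = -0.2410·√6 / √(1−0.058081) = -0.590327 / 0.970525 = -0.608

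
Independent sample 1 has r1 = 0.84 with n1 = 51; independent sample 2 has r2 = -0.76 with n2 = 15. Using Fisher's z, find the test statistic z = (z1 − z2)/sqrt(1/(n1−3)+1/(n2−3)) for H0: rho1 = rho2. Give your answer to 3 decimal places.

Fisher z-transforms: z1 = atanh(0.84) = 1.221174, z2 = atanh(-0.76) = -0.996215; difference d = 2.217389
Var(d) = 1/48 + 1/12 = 0.0208333 + 0.0833333 = 0.1041666
z = d/√Var(d) = 2.217389 / √0.1041666 = 2.217389 / 0.322749 = 6.870

6.870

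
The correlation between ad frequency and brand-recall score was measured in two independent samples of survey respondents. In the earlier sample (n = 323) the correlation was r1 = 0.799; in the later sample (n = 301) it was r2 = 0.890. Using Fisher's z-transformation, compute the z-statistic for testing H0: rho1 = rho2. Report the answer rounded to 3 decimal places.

-4.051

z1 = atanh(0.799) = 1.095841,  z2 = atanh(0.890) = 1.421926
SE = √(1/(n1−3) + 1/(n2−3)) = √(1/320 + 1/298) = √(0.0031250 + 0.0033557) = √0.0064807 = 0.080503
z = (z1 − z2)/SE = (1.095841 − 1.421926) / 0.080503 = -0.326085 / 0.080503 = -4.051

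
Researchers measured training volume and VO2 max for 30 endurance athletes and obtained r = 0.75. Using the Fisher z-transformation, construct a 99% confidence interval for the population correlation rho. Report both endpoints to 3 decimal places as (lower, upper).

(0.444, 0.899)

Fisher z: z_r = atanh(r) = ½·ln((1+0.75)/(1−0.75)) = 0.972955
SE(z) = 1/√(n−3) = 1/√27 = 0.192450
99% ⇒ z* = 2.576; margin = 2.576·0.192450 = 0.495751
CI on z-scale: (0.477204, 1.468706)
Back-transform: tanh(0.477204) = 0.444002, tanh(1.468706) = 0.899330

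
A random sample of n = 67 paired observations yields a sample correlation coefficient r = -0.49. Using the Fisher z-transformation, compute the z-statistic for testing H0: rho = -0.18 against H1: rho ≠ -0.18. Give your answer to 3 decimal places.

-2.833

z_r = atanh(-0.49) = -0.536060,  z_0 = atanh(-0.18) = -0.181983
SE = 1/√(n−3) = 1/√64 = 0.125000
z = (z_r − z_0)/SE = (-0.536060 − (-0.181983)) / 0.125000 = -0.354077 / 0.125000 = -2.833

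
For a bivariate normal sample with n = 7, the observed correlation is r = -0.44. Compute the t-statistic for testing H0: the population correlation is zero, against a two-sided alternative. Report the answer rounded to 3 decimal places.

t = r·√(n−2) / √(1−r²) with r = -0.44, n = 7
  = -0.44·√5 / √(1 − 0.1936)
  = -0.44·2.236068 / 0.897998
  = -0.983870 / 0.897998 = -1.096

-1.096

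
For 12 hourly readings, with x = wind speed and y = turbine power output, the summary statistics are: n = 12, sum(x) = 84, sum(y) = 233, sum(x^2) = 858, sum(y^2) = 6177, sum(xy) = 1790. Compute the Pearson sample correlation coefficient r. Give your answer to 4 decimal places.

0.2380

S_xy = nΣxy − ΣxΣy = 12·1790 − 84·233 = 21480 − 19572 = 1908
S_xx = nΣx² − (Σx)² = 12·858 − 84² = 10296 − 7056 = 3240
S_yy = nΣy² − (Σy)² = 12·6177 − 233² = 74124 − 54289 = 19835
r = S_xy / √(S_xx·S_yy) = 1908 / √(3240·19835) = 1908 / √64265400 = 1908 / 8016.5703 = 0.2380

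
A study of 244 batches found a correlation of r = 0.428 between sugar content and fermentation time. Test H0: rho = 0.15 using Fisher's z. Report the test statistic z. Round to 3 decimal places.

4.755

z_r = atanh(0.428) = 0.457446,  z_0 = atanh(0.15) = 0.151140
SE = 1/√(n−3) = 1/√241 = 0.064416
z = (z_r − z_0)/SE = (0.457446 − 0.151140) / 0.064416 = 0.306306 / 0.064416 = 4.755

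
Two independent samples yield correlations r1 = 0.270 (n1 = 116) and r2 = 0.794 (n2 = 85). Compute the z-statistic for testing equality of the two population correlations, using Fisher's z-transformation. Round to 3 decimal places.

-5.551

Fisher z-transforms: z1 = atanh(0.270) = 0.276864, z2 = atanh(0.794) = 1.082163; difference d = -0.805299
Var(d) = 1/113 + 1/82 = 0.0088496 + 0.0121951 = 0.0210447
z = d/√Var(d) = -0.805299 / √0.0210447 = -0.805299 / 0.145068 = -5.551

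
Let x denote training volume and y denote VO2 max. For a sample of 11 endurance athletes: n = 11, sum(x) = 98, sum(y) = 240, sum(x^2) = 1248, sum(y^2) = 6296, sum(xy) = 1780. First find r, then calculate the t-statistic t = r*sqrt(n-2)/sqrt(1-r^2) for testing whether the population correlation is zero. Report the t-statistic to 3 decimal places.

-2.072

S_xy = nΣxy − ΣxΣy = 11·1780 − 98·240 = 19580 − 23520 = -3940
S_xx = nΣx² − (Σx)² = 11·1248 − 98² = 13728 − 9604 = 4124
S_yy = nΣy² − (Σy)² = 11·6296 − 240² = 69256 − 57600 = 11656
r = S_xy / √(S_xx·S_yy) = -3940 / √(4124·11656) = -3940 / √48069344 = -3940 / 6933.2059 = -0.5683
t = r·√(n−2)/√(1−r²) = -0.5683·√9 / √(1−0.322965) = -1.704900 / 0.822821 = -2.072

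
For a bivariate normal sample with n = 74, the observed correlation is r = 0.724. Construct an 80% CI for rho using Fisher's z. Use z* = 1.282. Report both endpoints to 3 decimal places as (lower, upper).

z_r = atanh(0.724) = 0.916001;  SE = 1/√(n−3) = 1/√71 = 0.118678
z-limits: 0.916001 ± 1.282·0.118678 = 0.916001 ± 0.152145 = [0.763856, 1.068146]
ρ-limits: (tanh 0.763856, tanh 1.068146) = (0.643, 0.789)

(0.643, 0.789)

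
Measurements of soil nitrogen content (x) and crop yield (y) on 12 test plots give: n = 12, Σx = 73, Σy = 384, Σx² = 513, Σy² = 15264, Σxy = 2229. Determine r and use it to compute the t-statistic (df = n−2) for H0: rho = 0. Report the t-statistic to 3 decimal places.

S_xy = nΣxy − ΣxΣy = 12·2229 − 73·384 = 26748 − 28032 = -1284
S_xx = nΣx² − (Σx)² = 12·513 − 73² = 6156 − 5329 = 827
S_yy = nΣy² − (Σy)² = 12·15264 − 384² = 183168 − 147456 = 35712
r = S_xy / √(S_xx·S_yy) = -1284 / √(827·35712) = -1284 / √29533824 = -1284 / 5434.5031 = -0.2363
t = r·√(n−2)/√(1−r²) = -0.2363·√10 / √(1−0.055838) = -0.747246 / 0.971680 = -0.769

-0.769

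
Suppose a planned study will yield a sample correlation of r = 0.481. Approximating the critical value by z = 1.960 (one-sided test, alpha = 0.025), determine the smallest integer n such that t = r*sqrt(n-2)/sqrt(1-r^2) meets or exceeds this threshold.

15

r√(n−2)/√(1−r²) ≥ 1.960  ⇔  n−2 ≥ (1.960)²·(1−r²)/r²
(1−r²)/r² = (1−0.231361)/0.231361 = 3.3222
n ≥ 2 + 3.8416·3.3222 = 2 + 12.7626 = 14.7626
⌈14.7626⌉ = 15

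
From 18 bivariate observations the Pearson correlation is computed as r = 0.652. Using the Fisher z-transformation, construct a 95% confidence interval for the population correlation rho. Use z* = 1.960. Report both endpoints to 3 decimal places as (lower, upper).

z_r = atanh(0.652) = 0.778770;  SE = 1/√(n−3) = 1/√15 = 0.258199
z-limits: 0.778770 ± 1.960·0.258199 = 0.778770 ± 0.506070 = [0.272700, 1.284840]
ρ-limits: (tanh 0.272700, tanh 1.284840) = (0.266, 0.858)

(0.266, 0.858)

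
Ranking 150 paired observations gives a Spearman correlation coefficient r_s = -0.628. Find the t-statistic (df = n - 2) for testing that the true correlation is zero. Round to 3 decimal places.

1 − r_s² = 1 − 0.394384 = 0.605616;  √(1−r_s²) = 0.778213
√(n−2) = √148 = 12.165525
t = r_s·√(n−2)/√(1−r_s²) = -0.628 · 12.165525 / 0.778213 = -9.817

-9.817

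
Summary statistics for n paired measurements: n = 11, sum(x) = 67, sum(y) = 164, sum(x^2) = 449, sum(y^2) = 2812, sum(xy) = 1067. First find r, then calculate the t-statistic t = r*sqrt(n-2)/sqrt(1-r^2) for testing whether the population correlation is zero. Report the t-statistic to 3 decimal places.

S_xy = nΣxy − ΣxΣy = 11·1067 − 67·164 = 11737 − 10988 = 749
S_xx = nΣx² − (Σx)² = 11·449 − 67² = 4939 − 4489 = 450
S_yy = nΣy² − (Σy)² = 11·2812 − 164² = 30932 − 26896 = 4036
r = S_xy / √(S_xx·S_yy) = 749 / √(450·4036) = 749 / √1816200 = 749 / 1347.6646 = 0.5558
t = r·√(n−2)/√(1−r²) = 0.5558·√9 / √(1−0.308914) = 1.667400 / 0.831316 = 2.006

2.006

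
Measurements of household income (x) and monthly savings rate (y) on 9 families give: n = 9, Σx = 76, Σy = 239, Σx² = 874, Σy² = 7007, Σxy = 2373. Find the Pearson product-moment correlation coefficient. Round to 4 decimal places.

S_xy = nΣxy − ΣxΣy = 9·2373 − 76·239 = 21357 − 18164 = 3193
S_xx = nΣx² − (Σx)² = 9·874 − 76² = 7866 − 5776 = 2090
S_yy = nΣy² − (Σy)² = 9·7007 − 239² = 63063 − 57121 = 5942
r = S_xy / √(S_xx·S_yy) = 3193 / √(2090·5942) = 3193 / √12418780 = 3193 / 3524.0289 = 0.9061

0.9061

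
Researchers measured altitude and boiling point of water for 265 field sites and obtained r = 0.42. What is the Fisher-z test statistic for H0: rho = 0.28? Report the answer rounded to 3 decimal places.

z_r = atanh(0.42) = 0.447692,  z_0 = atanh(0.28) = 0.287682
SE = 1/√(n−3) = 1/√262 = 0.061780
z = (z_r − z_0)/SE = (0.447692 − 0.287682) / 0.061780 = 0.160010 / 0.061780 = 2.590

2.590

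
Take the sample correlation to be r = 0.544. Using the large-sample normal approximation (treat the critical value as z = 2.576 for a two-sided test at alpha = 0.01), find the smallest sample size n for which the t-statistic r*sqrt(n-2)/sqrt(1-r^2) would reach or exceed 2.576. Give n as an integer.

18

Need r·√(n−2)/√(1−r²) ≥ 2.576
√(n−2) ≥ 2.576·√(1−0.295936) / 0.544 = 2.576·0.839085 / 0.544 = 3.9733
n−2 ≥ 15.7871  ⇒  n ≥ 17.7871
Smallest integer n = 18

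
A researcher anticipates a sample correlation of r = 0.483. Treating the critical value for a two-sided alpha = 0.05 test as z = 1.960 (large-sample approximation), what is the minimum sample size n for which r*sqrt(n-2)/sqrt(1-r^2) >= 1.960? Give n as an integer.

r√(n−2)/√(1−r²) ≥ 1.960  ⇔  n−2 ≥ (1.960)²·(1−r²)/r²
(1−r²)/r² = (1−0.233289)/0.233289 = 3.2865
n ≥ 2 + 3.8416·3.2865 = 2 + 12.6254 = 14.6254
⌈14.6254⌉ = 15

15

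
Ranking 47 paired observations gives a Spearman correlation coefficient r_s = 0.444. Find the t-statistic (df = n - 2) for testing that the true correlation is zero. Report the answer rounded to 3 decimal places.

1 − r_s² = 1 − 0.197136 = 0.802864;  √(1−r_s²) = 0.896027
√(n−2) = √45 = 6.708204
t = r_s·√(n−2)/√(1−r_s²) = 0.444 · 6.708204 / 0.896027 = 3.324

3.324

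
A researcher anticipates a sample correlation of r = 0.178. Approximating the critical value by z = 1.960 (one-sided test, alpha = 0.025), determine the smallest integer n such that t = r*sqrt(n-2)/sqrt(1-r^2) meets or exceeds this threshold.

120

r√(n−2)/√(1−r²) ≥ 1.960  ⇔  n−2 ≥ (1.960)²·(1−r²)/r²
(1−r²)/r² = (1−0.031684)/0.031684 = 30.5617
n ≥ 2 + 3.8416·30.5617 = 2 + 117.4058 = 119.4058
⌈119.4058⌉ = 120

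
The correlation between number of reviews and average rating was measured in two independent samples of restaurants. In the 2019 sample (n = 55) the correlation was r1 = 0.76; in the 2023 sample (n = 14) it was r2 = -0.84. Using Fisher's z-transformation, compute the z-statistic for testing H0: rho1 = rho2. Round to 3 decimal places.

z1 = atanh(0.76) = 0.996215,  z2 = atanh(-0.84) = -1.221174
SE = √(1/(n1−3) + 1/(n2−3)) = √(1/52 + 1/11) = √(0.0192308 + 0.0909091) = √0.1101399 = 0.331873
z = (z1 − z2)/SE = (0.996215 − (-1.221174)) / 0.331873 = 2.217389 / 0.331873 = 6.681

6.681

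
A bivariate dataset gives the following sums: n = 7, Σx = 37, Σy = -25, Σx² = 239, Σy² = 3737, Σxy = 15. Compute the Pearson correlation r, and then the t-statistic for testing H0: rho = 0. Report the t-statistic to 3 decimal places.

Numerator: nΣxy − (Σx)(Σy) = 7·15 − (37)(-25) = 1030
Denominator: √[(nΣx²−(Σx)²)(nΣy²−(Σy)²)]
  nΣx²−(Σx)² = 7·239 − 1369 = 304;  nΣy²−(Σy)² = 7·3737 − 625 = 25534
  √(304·25534) = √7762336 = 2786.0969
r = 1030 / 2786.0969 = 0.3697
t = r·√(n−2)/√(1−r²) = 0.3697·√5 / √(1−0.136678) = 0.826674 / 0.929151 = 0.890

0.890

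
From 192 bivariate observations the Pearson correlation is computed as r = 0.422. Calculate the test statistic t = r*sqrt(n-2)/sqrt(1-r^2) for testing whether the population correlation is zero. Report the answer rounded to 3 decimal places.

6.416

1 − r² = 1 − 0.178084 = 0.821916;  √(1−r²) = 0.906596
√(n−2) = √190 = 13.784049
t = r·√(n−2)/√(1−r²) = 0.422 · 13.784049 / 0.906596 = 6.416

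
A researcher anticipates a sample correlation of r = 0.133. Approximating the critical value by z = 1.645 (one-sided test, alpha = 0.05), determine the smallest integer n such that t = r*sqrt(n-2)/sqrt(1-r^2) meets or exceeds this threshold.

Need r·√(n−2)/√(1−r²) ≥ 1.645
√(n−2) ≥ 1.645·√(1−0.017689) / 0.133 = 1.645·0.991116 / 0.133 = 12.2585
n−2 ≥ 150.2708  ⇒  n ≥ 152.2708
Smallest integer n = 153

153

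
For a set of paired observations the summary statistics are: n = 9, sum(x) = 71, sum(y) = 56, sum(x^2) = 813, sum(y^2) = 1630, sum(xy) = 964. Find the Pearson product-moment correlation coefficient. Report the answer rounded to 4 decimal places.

S_xy = nΣxy − ΣxΣy = 9·964 − 71·56 = 8676 − 3976 = 4700
S_xx = nΣx² − (Σx)² = 9·813 − 71² = 7317 − 5041 = 2276
S_yy = nΣy² − (Σy)² = 9·1630 − 56² = 14670 − 3136 = 11534
r = S_xy / √(S_xx·S_yy) = 4700 / √(2276·11534) = 4700 / √26251384 = 4700 / 5123.6104 = 0.9173

0.9173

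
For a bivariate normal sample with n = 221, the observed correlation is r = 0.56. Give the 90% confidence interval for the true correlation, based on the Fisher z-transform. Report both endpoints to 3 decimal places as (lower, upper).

z_r = atanh(0.56) = 0.632833;  SE = 1/√(n−3) = 1/√218 = 0.067729
z-limits: 0.632833 ± 1.645·0.067729 = 0.632833 ± 0.111414 = [0.521419, 0.744247]
ρ-limits: (tanh 0.521419, tanh 0.744247) = (0.479, 0.632)

(0.479, 0.632)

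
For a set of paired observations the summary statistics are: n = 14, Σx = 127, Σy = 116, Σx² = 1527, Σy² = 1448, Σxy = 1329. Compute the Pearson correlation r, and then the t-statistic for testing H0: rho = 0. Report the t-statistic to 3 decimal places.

2.945

Numerator: nΣxy − (Σx)(Σy) = 14·1329 − (127)(116) = 3874
Denominator: √[(nΣx²−(Σx)²)(nΣy²−(Σy)²)]
  nΣx²−(Σx)² = 14·1527 − 16129 = 5249;  nΣy²−(Σy)² = 14·1448 − 13456 = 6816
  √(5249·6816) = √35777184 = 5981.4032
r = 3874 / 5981.4032 = 0.6477
t = r·√(n−2)/√(1−r²) = 0.6477·√12 / √(1−0.419515) = 2.243699 / 0.761896 = 2.945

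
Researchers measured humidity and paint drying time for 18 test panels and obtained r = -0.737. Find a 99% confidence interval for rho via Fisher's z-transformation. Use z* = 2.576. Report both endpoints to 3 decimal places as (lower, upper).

(-0.923, -0.272)

z_r = atanh(-0.737) = -0.943880;  SE = 1/√(n−3) = 1/√15 = 0.258199
z-limits: -0.943880 ± 2.576·0.258199 = -0.943880 ± 0.665121 = [-1.609001, -0.278759]
ρ-limits: (tanh -1.609001, tanh -0.278759) = (-0.923, -0.272)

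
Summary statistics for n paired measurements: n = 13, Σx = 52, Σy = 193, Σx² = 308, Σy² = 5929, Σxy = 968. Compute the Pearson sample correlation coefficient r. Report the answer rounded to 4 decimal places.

0.3541

S_xy = nΣxy − ΣxΣy = 13·968 − 52·193 = 12584 − 10036 = 2548
S_xx = nΣx² − (Σx)² = 13·308 − 52² = 4004 − 2704 = 1300
S_yy = nΣy² − (Σy)² = 13·5929 − 193² = 77077 − 37249 = 39828
r = S_xy / √(S_xx·S_yy) = 2548 / √(1300·39828) = 2548 / √51776400 = 2548 / 7195.5820 = 0.3541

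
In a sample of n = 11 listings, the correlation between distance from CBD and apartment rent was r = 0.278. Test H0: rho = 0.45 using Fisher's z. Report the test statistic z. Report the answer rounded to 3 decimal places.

-0.563

Fisher z: atanh(0.278) = 0.285513, atanh(0.45) = 0.484700
z = (z_r − z_0)·√(n−3) = (0.285513 − 0.484700)·√8 = -0.199187 · 2.828427 = -0.563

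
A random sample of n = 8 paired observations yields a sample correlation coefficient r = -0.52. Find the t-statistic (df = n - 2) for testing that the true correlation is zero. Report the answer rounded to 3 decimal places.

1 − r² = 1 − 0.2704 = 0.7296;  √(1−r²) = 0.854166
√(n−2) = √6 = 2.449490
t = r·√(n−2)/√(1−r²) = -0.52 · 2.449490 / 0.854166 = -1.491

-1.491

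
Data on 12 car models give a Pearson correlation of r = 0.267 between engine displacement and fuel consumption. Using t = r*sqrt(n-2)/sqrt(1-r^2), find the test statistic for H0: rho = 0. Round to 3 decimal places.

0.876

1 − r² = 1 − 0.071289 = 0.928711;  √(1−r²) = 0.963697
√(n−2) = √10 = 3.162278
t = r·√(n−2)/√(1−r²) = 0.267 · 3.162278 / 0.963697 = 0.876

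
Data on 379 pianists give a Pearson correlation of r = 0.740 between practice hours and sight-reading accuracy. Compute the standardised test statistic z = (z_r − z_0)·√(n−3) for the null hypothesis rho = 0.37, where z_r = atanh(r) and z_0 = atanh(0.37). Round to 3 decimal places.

10.899

z_r = atanh(0.740) = 0.950479,  z_0 = atanh(0.37) = 0.388423
SE = 1/√(n−3) = 1/√376 = 0.051571
z = (z_r − z_0)/SE = (0.950479 − 0.388423) / 0.051571 = 0.562056 / 0.051571 = 10.899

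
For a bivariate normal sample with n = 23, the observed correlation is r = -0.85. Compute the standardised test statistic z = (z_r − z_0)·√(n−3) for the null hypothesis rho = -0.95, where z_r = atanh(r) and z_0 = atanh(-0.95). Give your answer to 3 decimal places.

z_r = atanh(-0.85) = -1.256153,  z_0 = atanh(-0.95) = -1.831781
SE = 1/√(n−3) = 1/√20 = 0.223607
z = (z_r − z_0)/SE = (-1.256153 − (-1.831781)) / 0.223607 = 0.575628 / 0.223607 = 2.574

2.574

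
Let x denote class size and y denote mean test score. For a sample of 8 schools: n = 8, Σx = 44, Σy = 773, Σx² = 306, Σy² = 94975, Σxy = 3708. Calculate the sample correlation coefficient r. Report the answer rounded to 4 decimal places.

S_xy = nΣxy − ΣxΣy = 8·3708 − 44·773 = 29664 − 34012 = -4348
S_xx = nΣx² − (Σx)² = 8·306 − 44² = 2448 − 1936 = 512
S_yy = nΣy² − (Σy)² = 8·94975 − 773² = 759800 − 597529 = 162271
r = S_xy / √(S_xx·S_yy) = -4348 / √(512·162271) = -4348 / √83082752 = -4348 / 9114.9741 = -0.4770

-0.4770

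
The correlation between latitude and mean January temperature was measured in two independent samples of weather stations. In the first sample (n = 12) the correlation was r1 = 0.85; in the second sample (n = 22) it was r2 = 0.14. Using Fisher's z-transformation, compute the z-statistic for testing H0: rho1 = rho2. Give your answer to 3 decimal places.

2.756

Fisher z-transforms: z1 = atanh(0.85) = 1.256153, z2 = atanh(0.14) = 0.140926; difference d = 1.115227
Var(d) = 1/9 + 1/19 = 0.1111111 + 0.0526316 = 0.1637427
z = d/√Var(d) = 1.115227 / √0.1637427 = 1.115227 / 0.404651 = 2.756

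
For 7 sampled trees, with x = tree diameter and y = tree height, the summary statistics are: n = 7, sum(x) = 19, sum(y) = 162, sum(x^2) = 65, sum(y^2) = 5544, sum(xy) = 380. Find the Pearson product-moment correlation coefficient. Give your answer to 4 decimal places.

-0.3846

S_xy = nΣxy − ΣxΣy = 7·380 − 19·162 = 2660 − 3078 = -418
S_xx = nΣx² − (Σx)² = 7·65 − 19² = 455 − 361 = 94
S_yy = nΣy² − (Σy)² = 7·5544 − 162² = 38808 − 26244 = 12564
r = S_xy / √(S_xx·S_yy) = -418 / √(94·12564) = -418 / √1181016 = -418 / 1086.7456 = -0.3846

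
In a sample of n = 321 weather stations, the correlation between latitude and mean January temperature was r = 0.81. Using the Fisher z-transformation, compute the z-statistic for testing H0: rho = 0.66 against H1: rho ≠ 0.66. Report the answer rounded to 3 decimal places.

z_r = atanh(0.81) = 1.127029,  z_0 = atanh(0.66) = 0.792814
SE = 1/√(n−3) = 1/√318 = 0.056077
z = (z_r − z_0)/SE = (1.127029 − 0.792814) / 0.056077 = 0.334215 / 0.056077 = 5.960

5.960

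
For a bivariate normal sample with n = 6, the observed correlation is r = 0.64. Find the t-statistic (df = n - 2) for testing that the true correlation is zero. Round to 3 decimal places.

1 − r² = 1 − 0.4096 = 0.5904;  √(1−r²) = 0.768375
√(n−2) = √4 = 2.000000
t = r·√(n−2)/√(1−r²) = 0.64 · 2.000000 / 0.768375 = 1.666

1.666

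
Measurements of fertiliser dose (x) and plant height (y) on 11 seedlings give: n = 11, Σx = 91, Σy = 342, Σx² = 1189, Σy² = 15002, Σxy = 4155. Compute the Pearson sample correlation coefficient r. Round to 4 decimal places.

0.9604

Numerator: nΣxy − (Σx)(Σy) = 11·4155 − (91)(342) = 14583
Denominator: √[(nΣx²−(Σx)²)(nΣy²−(Σy)²)]
  nΣx²−(Σx)² = 11·1189 − 8281 = 4798;  nΣy²−(Σy)² = 11·15002 − 116964 = 48058
  √(4798·48058) = √230582284 = 15184.9361
r = 14583 / 15184.9361 = 0.9604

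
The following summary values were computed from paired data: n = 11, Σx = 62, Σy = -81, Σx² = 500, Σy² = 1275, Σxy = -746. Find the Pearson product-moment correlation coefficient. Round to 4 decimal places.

S_xy = nΣxy − ΣxΣy = 11·(-746) − 62·(-81) = -8206 − (-5022) = -3184
S_xx = nΣx² − (Σx)² = 11·500 − 62² = 5500 − 3844 = 1656
S_yy = nΣy² − (Σy)² = 11·1275 − (-81)² = 14025 − 6561 = 7464
r = S_xy / √(S_xx·S_yy) = -3184 / √(1656·7464) = -3184 / √12360384 = -3184 / 3515.7338 = -0.9056

-0.9056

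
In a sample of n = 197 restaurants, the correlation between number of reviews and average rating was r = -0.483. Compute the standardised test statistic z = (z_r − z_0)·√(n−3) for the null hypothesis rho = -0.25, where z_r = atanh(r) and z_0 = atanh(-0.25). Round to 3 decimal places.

z_r = atanh(-0.483) = -0.526890,  z_0 = atanh(-0.25) = -0.255413
SE = 1/√(n−3) = 1/√194 = 0.071796
z = (z_r − z_0)/SE = (-0.526890 − (-0.255413)) / 0.071796 = -0.271477 / 0.071796 = -3.781

-3.781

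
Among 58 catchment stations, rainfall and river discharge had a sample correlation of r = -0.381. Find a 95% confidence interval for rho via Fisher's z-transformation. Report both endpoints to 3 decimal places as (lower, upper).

(-0.582, -0.136)

Fisher z: z_r = atanh(r) = ½·ln((1+(-0.381))/(1−(-0.381))) = -0.401229
SE(z) = 1/√(n−3) = 1/√55 = 0.134840
95% ⇒ z* = 1.960; margin = 1.960·0.134840 = 0.264286
CI on z-scale: (-0.665515, -0.136943)
Back-transform: tanh(-0.665515) = -0.582022, tanh(-0.136943) = -0.136093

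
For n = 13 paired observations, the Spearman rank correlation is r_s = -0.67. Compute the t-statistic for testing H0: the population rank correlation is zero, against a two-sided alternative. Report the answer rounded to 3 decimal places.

1 − r_s² = 1 − 0.4489 = 0.5511;  √(1−r_s²) = 0.742361
√(n−2) = √11 = 3.316625
t = r_s·√(n−2)/√(1−r_s²) = -0.67 · 3.316625 / 0.742361 = -2.993

-2.993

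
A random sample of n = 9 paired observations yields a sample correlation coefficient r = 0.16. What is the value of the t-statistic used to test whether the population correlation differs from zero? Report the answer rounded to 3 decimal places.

0.429

1 − r² = 1 − 0.0256 = 0.9744;  √(1−r²) = 0.987117
√(n−2) = √7 = 2.645751
t = r·√(n−2)/√(1−r²) = 0.16 · 2.645751 / 0.987117 = 0.429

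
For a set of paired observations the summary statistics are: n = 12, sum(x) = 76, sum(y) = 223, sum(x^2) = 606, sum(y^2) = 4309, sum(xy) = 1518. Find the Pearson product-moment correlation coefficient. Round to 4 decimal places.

Numerator: nΣxy − (Σx)(Σy) = 12·1518 − (76)(223) = 1268
Denominator: √[(nΣx²−(Σx)²)(nΣy²−(Σy)²)]
  nΣx²−(Σx)² = 12·606 − 5776 = 1496;  nΣy²−(Σy)² = 12·4309 − 49729 = 1979
  √(1496·1979) = √2960584 = 1720.6348
r = 1268 / 1720.6348 = 0.7369

0.7369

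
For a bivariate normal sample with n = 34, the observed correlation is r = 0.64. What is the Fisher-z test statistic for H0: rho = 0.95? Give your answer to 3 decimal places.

-5.978

Fisher z: atanh(0.64) = 0.758174, atanh(0.95) = 1.831781
z = (z_r − z_0)·√(n−3) = (0.758174 − 1.831781)·√31 = -1.073607 · 5.567764 = -5.978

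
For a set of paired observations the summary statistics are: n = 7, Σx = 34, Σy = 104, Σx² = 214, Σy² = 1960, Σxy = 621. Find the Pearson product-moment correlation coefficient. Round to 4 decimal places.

0.8138

S_xy = nΣxy − ΣxΣy = 7·621 − 34·104 = 4347 − 3536 = 811
S_xx = nΣx² − (Σx)² = 7·214 − 34² = 1498 − 1156 = 342
S_yy = nΣy² − (Σy)² = 7·1960 − 104² = 13720 − 10816 = 2904
r = S_xy / √(S_xx·S_yy) = 811 / √(342·2904) = 811 / √993168 = 811 / 996.5781 = 0.8138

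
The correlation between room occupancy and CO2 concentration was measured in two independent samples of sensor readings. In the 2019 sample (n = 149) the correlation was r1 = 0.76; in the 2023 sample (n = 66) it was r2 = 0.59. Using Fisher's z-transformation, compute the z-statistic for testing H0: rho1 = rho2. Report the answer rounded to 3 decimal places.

z1 = atanh(0.76) = 0.996215,  z2 = atanh(0.59) = 0.677666
SE = √(1/(n1−3) + 1/(n2−3)) = √(1/146 + 1/63) = √(0.0068493 + 0.0158730) = √0.0227223 = 0.150739
z = (z1 − z2)/SE = (0.996215 − 0.677666) / 0.150739 = 0.318549 / 0.150739 = 2.113

2.113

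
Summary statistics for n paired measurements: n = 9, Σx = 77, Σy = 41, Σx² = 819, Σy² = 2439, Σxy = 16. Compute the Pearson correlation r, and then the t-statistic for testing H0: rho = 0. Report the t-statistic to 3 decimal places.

S_xy = nΣxy − ΣxΣy = 9·16 − 77·41 = 144 − 3157 = -3013
S_xx = nΣx² − (Σx)² = 9·819 − 77² = 7371 − 5929 = 1442
S_yy = nΣy² − (Σy)² = 9·2439 − 41² = 21951 − 1681 = 20270
r = S_xy / √(S_xx·S_yy) = -3013 / √(1442·20270) = -3013 / √29229340 = -3013 / 5406.4166 = -0.5573
t = r·√(n−2)/√(1−r²) = -0.5573·√7 / √(1−0.310583) = -1.474477 / 0.830311 = -1.776

-1.776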